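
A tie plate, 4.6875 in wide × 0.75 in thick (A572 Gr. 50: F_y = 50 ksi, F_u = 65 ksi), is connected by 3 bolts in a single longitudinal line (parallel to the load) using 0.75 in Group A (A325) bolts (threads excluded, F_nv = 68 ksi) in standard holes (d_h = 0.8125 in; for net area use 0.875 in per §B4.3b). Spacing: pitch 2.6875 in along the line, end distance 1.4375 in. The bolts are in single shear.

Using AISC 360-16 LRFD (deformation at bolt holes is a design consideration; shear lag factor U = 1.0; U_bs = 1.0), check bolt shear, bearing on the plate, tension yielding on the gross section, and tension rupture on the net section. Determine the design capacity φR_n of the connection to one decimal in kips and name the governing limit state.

67.6 kips (bolt shear governs)

Bolt shear: A_b = π(0.75)²/4 = 0.44179 in². φR_n = 0.75 × 68 × 0.44179 × 3 × 1 = 67.6 kips.
Bearing (0.75 in plate, F_u = 65 ksi): end bolts L_c = 1.4375 − 0.8125/2 = 1.03125, R_n = min(1.2×1.03125×0.75×65, 2.4×0.75×0.75×65) = 60.328 kips/bolt; interior L_c = 2.6875 − 0.8125 = 1.875, R_n = 87.75 kips/bolt. φR_n = 0.75 × (1×60.328 + 2×87.75) = 176.9 kips.
Tension yield (gross): A_g = 4.6875×0.75 = 3.5156 in². φR_n = 0.90 × 50 × 3.5156 = 158.2 kips.
Tension rupture (net): A_n = (4.6875 − 1×0.875)×0.75 = 2.8594 in² (U = 1.0, A_e = A_n). φR_n = 0.75 × 65 × 2.8594 = 139.4 kips.
Governing: min(67.6, 176.9, 158.2, 139.4) = 67.6 kips → bolt shear.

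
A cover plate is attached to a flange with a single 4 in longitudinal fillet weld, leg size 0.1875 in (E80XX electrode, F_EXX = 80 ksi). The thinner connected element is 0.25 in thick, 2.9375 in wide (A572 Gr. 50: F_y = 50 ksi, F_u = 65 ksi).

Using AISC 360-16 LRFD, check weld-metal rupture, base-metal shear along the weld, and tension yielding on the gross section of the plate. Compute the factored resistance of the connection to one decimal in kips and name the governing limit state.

Weld metal: throat = 0.707×0.1875 = 0.13256 in, L = 4 in. φR_n = 0.75 × 0.6 × 80 × 0.13256 × 4 = 19.1 kips.
Base metal shear (0.25 in plate): yield φR_n = 1.0×0.6×50×0.25×4 = 30.0 kips; rupture φR_n = 0.75×0.6×65×0.25×4 = 29.3 kips; take 29.3 kips (rupture).
Tension yield (gross): A_g = 2.9375×0.25 = 0.73438 in². φR_n = 0.90 × 50 × 0.73438 = 33.0 kips.
Governing: min(19.1, 29.3, 33.0) = 19.1 kips → weld metal.

19.1 kips (weld metal governs)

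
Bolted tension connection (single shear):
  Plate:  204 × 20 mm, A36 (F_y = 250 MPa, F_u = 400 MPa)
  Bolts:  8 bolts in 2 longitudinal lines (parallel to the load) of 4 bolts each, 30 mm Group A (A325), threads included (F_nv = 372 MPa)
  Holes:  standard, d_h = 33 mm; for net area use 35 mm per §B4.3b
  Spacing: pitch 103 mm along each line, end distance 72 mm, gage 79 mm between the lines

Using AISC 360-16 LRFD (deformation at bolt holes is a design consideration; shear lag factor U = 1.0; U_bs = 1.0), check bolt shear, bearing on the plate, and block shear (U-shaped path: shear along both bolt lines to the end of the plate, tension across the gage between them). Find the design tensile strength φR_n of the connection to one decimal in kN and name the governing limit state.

Bolt shear: A_b = π(30)²/4 = 706.86 mm². φR_n = 0.75 × 372 × 706.86 × 8 × 1 = 1577.7 kN.
Bearing (20 mm plate, F_u = 400 MPa): end bolts L_c = 72 − 33/2 = 55.5, R_n = min(1.2×55.5×20×400, 2.4×30×20×400) = 532.8 kN/bolt; interior L_c = 103 − 33 = 70, R_n = 576 kN/bolt. φR_n = 0.75 × (2×532.8 + 6×576) = 3391.2 kN.
Block shear: shear path 2×[72+3×103] = 2×381 mm, A_gv = 15240, A_nv = 2×(381 − 3.5×35)×20 = 10340 mm²; tension across gage: (79 − 1×35)×20 = 880 mm². R_n = min(0.6×400×10340, 0.6×250×15240) + 1.0×400×880 = min(2481.6, 2286) + 352 = 2638 kN. φR_n = 0.75 × 2638 = 1978.5 kN.
Governing: min(1577.7, 3391.2, 1978.5) = 1577.7 kN → bolt shear.

1577.7 kN (bolt shear governs)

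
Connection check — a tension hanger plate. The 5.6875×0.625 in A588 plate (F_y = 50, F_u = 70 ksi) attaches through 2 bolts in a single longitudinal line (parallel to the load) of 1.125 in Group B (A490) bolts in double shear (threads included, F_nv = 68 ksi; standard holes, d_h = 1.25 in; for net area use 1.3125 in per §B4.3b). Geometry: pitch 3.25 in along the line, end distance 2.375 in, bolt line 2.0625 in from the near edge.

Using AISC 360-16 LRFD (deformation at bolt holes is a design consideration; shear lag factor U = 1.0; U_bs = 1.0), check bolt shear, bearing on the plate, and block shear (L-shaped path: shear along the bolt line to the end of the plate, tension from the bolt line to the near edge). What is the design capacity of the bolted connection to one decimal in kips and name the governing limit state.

118.1 kips (block shear governs)

Bolt shear: A_b = π(1.125)²/4 = 0.99402 in². φR_n = 0.75 × 68 × 0.99402 × 2 × 2 = 202.8 kips.
Bearing (0.625 in plate, F_u = 70 ksi): end bolts L_c = 2.375 − 1.25/2 = 1.75, R_n = min(1.2×1.75×0.625×70, 2.4×1.125×0.625×70) = 91.875 kips/bolt; interior L_c = 3.25 − 1.25 = 2, R_n = 105 kips/bolt. φR_n = 0.75 × (1×91.875 + 1×105) = 147.7 kips.
Block shear: shear path 1×[2.375+1×3.25] = 1×5.625 in, A_gv = 3.5156, A_nv = 1×(5.625 − 1.5×1.3125)×0.625 = 2.2852 in²; tension to near edge: (2.0625 − 0.5×1.3125)×0.625 = 0.87891 in². R_n = min(0.6×70×2.2852, 0.6×50×3.5156) + 1.0×70×0.87891 = min(95.978, 105.47) + 61.524 = 157.5 kips. φR_n = 0.75 × 157.5 = 118.1 kips.
Governing: min(202.8, 147.7, 118.1) = 118.1 kips → block shear.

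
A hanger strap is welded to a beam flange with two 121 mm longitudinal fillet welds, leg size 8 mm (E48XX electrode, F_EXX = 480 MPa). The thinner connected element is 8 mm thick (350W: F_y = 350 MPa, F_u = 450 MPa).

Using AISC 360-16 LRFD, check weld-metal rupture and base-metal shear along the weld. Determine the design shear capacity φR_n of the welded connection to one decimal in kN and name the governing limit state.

295.7 kN (weld metal governs)

Weld metal: throat = 0.707×8 = 5.656 mm, L = 2×121 = 242 mm. φR_n = 0.75 × 0.6 × 480 × 5.656 × 242 = 295.7 kN.
Base metal shear (8 mm plate): yield φR_n = 1.0×0.6×350×8×242 = 406.6 kN; rupture φR_n = 0.75×0.6×450×8×242 = 392.0 kN; take 392.0 kN (rupture).
Governing: min(295.7, 392.0) = 295.7 kN → weld metal.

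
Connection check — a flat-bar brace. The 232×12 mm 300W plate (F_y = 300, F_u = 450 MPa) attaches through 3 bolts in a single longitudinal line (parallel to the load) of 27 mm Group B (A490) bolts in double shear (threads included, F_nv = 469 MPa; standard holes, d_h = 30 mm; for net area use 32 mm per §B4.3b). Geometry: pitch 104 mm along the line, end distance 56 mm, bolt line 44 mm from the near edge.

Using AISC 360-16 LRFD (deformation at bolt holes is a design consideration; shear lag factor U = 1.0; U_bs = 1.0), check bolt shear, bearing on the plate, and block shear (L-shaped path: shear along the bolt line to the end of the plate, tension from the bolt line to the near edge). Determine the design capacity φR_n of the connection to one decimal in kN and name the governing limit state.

541.1 kN (block shear governs)

Bolt shear: A_b = π(27)²/4 = 572.56 mm². φR_n = 0.75 × 469 × 572.56 × 3 × 2 = 1208.4 kN.
Bearing (12 mm plate, F_u = 450 MPa): end bolts L_c = 56 − 30/2 = 41, R_n = min(1.2×41×12×450, 2.4×27×12×450) = 265.68 kN/bolt; interior L_c = 104 − 30 = 74, R_n = 349.92 kN/bolt. φR_n = 0.75 × (1×265.68 + 2×349.92) = 724.1 kN.
Block shear: shear path 1×[56+2×104] = 1×264 mm, A_gv = 3168, A_nv = 1×(264 − 2.5×32)×12 = 2208 mm²; tension to near edge: (44 − 0.5×32)×12 = 336 mm². R_n = min(0.6×450×2208, 0.6×300×3168) + 1.0×450×336 = min(596.16, 570.24) + 151.2 = 721.44 kN. φR_n = 0.75 × 721.44 = 541.1 kN.
Governing: min(1208.4, 724.1, 541.1) = 541.1 kN → block shear.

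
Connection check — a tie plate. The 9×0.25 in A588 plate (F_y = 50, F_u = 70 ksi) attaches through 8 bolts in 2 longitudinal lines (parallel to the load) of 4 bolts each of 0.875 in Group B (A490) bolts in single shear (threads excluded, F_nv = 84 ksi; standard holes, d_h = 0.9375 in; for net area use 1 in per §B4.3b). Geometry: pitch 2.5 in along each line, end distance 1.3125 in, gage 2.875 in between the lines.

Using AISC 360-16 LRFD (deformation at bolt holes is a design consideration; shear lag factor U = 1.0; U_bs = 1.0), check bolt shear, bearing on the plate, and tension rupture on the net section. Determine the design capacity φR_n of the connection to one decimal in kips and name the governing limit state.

Bolt shear: A_b = π(0.875)²/4 = 0.60132 in². φR_n = 0.75 × 84 × 0.60132 × 8 × 1 = 303.1 kips.
Bearing (0.25 in plate, F_u = 70 ksi): end bolts L_c = 1.3125 − 0.9375/2 = 0.84375, R_n = min(1.2×0.84375×0.25×70, 2.4×0.875×0.25×70) = 17.719 kips/bolt; interior L_c = 2.5 − 0.9375 = 1.5625, R_n = 32.813 kips/bolt. φR_n = 0.75 × (2×17.719 + 6×32.813) = 174.2 kips.
Tension rupture (net): A_n = (9 − 2×1)×0.25 = 1.75 in² (U = 1.0, A_e = A_n). φR_n = 0.75 × 70 × 1.75 = 91.9 kips.
Governing: min(303.1, 174.2, 91.9) = 91.9 kips → net-section rupture.

91.9 kips (net-section rupture governs)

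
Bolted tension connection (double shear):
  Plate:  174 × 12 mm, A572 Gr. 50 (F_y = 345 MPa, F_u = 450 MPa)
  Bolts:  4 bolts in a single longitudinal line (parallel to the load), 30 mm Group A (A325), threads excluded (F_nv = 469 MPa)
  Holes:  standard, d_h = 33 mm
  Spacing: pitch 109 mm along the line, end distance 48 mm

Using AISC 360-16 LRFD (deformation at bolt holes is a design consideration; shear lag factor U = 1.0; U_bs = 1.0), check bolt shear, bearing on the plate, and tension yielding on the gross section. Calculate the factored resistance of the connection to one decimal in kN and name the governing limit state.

648.3 kN (gross-section yield governs)

Bolt shear: A_b = π(30)²/4 = 706.86 mm². φR_n = 0.75 × 469 × 706.86 × 4 × 2 = 1989.1 kN.
Bearing (12 mm plate, F_u = 450 MPa): end bolts L_c = 48 − 33/2 = 31.5, R_n = min(1.2×31.5×12×450, 2.4×30×12×450) = 204.12 kN/bolt; interior L_c = 109 − 33 = 76, R_n = 388.8 kN/bolt. φR_n = 0.75 × (1×204.12 + 3×388.8) = 1027.9 kN.
Tension yield (gross): A_g = 174×12 = 2088 mm². φR_n = 0.90 × 345 × 2088 = 648.3 kN.
Governing: min(1989.1, 1027.9, 648.3) = 648.3 kN → gross-section yield.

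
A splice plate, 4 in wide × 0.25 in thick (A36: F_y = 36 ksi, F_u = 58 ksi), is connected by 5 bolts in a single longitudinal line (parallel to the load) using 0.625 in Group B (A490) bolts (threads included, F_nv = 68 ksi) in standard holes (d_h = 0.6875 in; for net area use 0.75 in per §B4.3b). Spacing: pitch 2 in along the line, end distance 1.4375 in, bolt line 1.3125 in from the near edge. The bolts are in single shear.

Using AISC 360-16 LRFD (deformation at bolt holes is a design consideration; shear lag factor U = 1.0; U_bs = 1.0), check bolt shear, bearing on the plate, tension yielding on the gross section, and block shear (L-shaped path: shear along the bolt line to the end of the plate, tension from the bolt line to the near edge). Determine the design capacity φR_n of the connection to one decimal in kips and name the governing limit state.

32.4 kips (gross-section yield governs)

Bolt shear: A_b = π(0.625)²/4 = 0.3068 in². φR_n = 0.75 × 68 × 0.3068 × 5 × 1 = 78.2 kips.
Bearing (0.25 in plate, F_u = 58 ksi): end bolts L_c = 1.4375 − 0.6875/2 = 1.09375, R_n = min(1.2×1.09375×0.25×58, 2.4×0.625×0.25×58) = 19.031 kips/bolt; interior L_c = 2 − 0.6875 = 1.3125, R_n = 21.75 kips/bolt. φR_n = 0.75 × (1×19.031 + 4×21.75) = 79.5 kips.
Tension yield (gross): A_g = 4×0.25 = 1 in². φR_n = 0.90 × 36 × 1 = 32.4 kips.
Block shear: shear path 1×[1.4375+4×2] = 1×9.4375 in, A_gv = 2.3594, A_nv = 1×(9.4375 − 4.5×0.75)×0.25 = 1.5156 in²; tension to near edge: (1.3125 − 0.5×0.75)×0.25 = 0.23438 in². R_n = min(0.6×58×1.5156, 0.6×36×2.3594) + 1.0×58×0.23438 = min(52.743, 50.963) + 13.594 = 64.557 kips. φR_n = 0.75 × 64.557 = 48.4 kips.
Governing: min(78.2, 79.5, 32.4, 48.4) = 32.4 kips → gross-section yield.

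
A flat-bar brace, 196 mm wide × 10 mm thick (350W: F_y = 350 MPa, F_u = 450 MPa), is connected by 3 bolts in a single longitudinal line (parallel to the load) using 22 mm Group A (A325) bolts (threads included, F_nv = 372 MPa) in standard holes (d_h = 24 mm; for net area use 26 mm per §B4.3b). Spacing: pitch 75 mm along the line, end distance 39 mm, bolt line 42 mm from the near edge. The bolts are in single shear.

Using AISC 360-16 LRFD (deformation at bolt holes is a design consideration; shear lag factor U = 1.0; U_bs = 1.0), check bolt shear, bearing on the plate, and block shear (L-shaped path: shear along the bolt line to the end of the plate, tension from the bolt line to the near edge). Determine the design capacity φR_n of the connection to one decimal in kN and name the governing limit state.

318.2 kN (bolt shear governs)

Bolt shear: A_b = π(22)²/4 = 380.13 mm². φR_n = 0.75 × 372 × 380.13 × 3 × 1 = 318.2 kN.
Bearing (10 mm plate, F_u = 450 MPa): end bolts L_c = 39 − 24/2 = 27, R_n = min(1.2×27×10×450, 2.4×22×10×450) = 145.8 kN/bolt; interior L_c = 75 − 24 = 51, R_n = 237.6 kN/bolt. φR_n = 0.75 × (1×145.8 + 2×237.6) = 465.8 kN.
Block shear: shear path 1×[39+2×75] = 1×189 mm, A_gv = 1890, A_nv = 1×(189 − 2.5×26)×10 = 1240 mm²; tension to near edge: (42 − 0.5×26)×10 = 290 mm². R_n = min(0.6×450×1240, 0.6×350×1890) + 1.0×450×290 = min(334.8, 396.9) + 130.5 = 465.3 kN. φR_n = 0.75 × 465.3 = 349.0 kN.
Governing: min(318.2, 465.8, 349.0) = 318.2 kN → bolt shear.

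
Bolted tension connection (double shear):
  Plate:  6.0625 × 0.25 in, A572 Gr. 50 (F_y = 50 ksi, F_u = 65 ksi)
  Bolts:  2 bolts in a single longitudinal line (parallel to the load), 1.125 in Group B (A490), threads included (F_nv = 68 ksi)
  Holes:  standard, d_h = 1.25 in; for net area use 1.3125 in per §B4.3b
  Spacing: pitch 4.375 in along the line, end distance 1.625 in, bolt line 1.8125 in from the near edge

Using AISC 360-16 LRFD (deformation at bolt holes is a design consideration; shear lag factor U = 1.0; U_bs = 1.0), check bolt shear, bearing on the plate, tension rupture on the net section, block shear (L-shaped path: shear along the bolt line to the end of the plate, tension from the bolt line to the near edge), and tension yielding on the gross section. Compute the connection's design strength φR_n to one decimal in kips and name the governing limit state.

Bolt shear: A_b = π(1.125)²/4 = 0.99402 in². φR_n = 0.75 × 68 × 0.99402 × 2 × 2 = 202.8 kips.
Bearing (0.25 in plate, F_u = 65 ksi): end bolts L_c = 1.625 − 1.25/2 = 1, R_n = min(1.2×1×0.25×65, 2.4×1.125×0.25×65) = 19.5 kips/bolt; interior L_c = 4.375 − 1.25 = 3.125, R_n = 43.875 kips/bolt. φR_n = 0.75 × (1×19.5 + 1×43.875) = 47.5 kips.
Tension rupture (net): A_n = (6.0625 − 1×1.3125)×0.25 = 1.1875 in² (U = 1.0, A_e = A_n). φR_n = 0.75 × 65 × 1.1875 = 57.9 kips.
Block shear: shear path 1×[1.625+1×4.375] = 1×6 in, A_gv = 1.5, A_nv = 1×(6 − 1.5×1.3125)×0.25 = 1.0078 in²; tension to near edge: (1.8125 − 0.5×1.3125)×0.25 = 0.28906 in². R_n = min(0.6×65×1.0078, 0.6×50×1.5) + 1.0×65×0.28906 = min(39.304, 45) + 18.789 = 58.093 kips. φR_n = 0.75 × 58.093 = 43.6 kips.
Tension yield (gross): A_g = 6.0625×0.25 = 1.5156 in². φR_n = 0.90 × 50 × 1.5156 = 68.2 kips.
Governing: min(202.8, 47.5, 57.9, 43.6, 68.2) = 43.6 kips → block shear.

43.6 kips (block shear governs)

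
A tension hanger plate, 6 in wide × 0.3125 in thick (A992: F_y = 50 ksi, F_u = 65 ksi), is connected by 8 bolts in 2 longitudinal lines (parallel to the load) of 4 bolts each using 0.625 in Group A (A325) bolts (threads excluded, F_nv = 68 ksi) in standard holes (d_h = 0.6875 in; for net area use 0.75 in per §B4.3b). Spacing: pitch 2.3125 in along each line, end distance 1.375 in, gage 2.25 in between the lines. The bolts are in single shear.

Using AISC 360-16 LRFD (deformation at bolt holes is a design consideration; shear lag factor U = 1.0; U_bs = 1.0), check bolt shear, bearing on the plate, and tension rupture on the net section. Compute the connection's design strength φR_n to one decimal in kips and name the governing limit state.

Bolt shear: A_b = π(0.625)²/4 = 0.3068 in². φR_n = 0.75 × 68 × 0.3068 × 8 × 1 = 125.2 kips.
Bearing (0.3125 in plate, F_u = 65 ksi): end bolts L_c = 1.375 − 0.6875/2 = 1.03125, R_n = min(1.2×1.03125×0.3125×65, 2.4×0.625×0.3125×65) = 25.137 kips/bolt; interior L_c = 2.3125 − 0.6875 = 1.625, R_n = 30.469 kips/bolt. φR_n = 0.75 × (2×25.137 + 6×30.469) = 174.8 kips.
Tension rupture (net): A_n = (6 − 2×0.75)×0.3125 = 1.4063 in² (U = 1.0, A_e = A_n). φR_n = 0.75 × 65 × 1.4063 = 68.6 kips.
Governing: min(125.2, 174.8, 68.6) = 68.6 kips → net-section rupture.

68.6 kips (net-section rupture governs)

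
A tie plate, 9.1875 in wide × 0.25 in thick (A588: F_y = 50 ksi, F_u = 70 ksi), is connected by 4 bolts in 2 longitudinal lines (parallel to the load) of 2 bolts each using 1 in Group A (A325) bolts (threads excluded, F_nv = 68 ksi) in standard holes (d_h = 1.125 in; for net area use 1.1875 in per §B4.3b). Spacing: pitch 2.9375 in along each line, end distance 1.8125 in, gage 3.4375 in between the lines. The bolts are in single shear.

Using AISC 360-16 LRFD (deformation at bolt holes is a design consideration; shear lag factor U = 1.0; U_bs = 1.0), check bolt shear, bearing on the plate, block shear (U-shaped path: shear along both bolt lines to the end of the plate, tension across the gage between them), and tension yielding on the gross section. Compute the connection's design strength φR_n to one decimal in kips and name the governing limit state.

76.3 kips (block shear governs)

Bolt shear: A_b = π(1)²/4 = 0.7854 in². φR_n = 0.75 × 68 × 0.7854 × 4 × 1 = 160.2 kips.
Bearing (0.25 in plate, F_u = 70 ksi): end bolts L_c = 1.8125 − 1.125/2 = 1.25, R_n = min(1.2×1.25×0.25×70, 2.4×1×0.25×70) = 26.25 kips/bolt; interior L_c = 2.9375 − 1.125 = 1.8125, R_n = 38.063 kips/bolt. φR_n = 0.75 × (2×26.25 + 2×38.063) = 96.5 kips.
Block shear: shear path 2×[1.8125+1×2.9375] = 2×4.75 in, A_gv = 2.375, A_nv = 2×(4.75 − 1.5×1.1875)×0.25 = 1.4844 in²; tension across gage: (3.4375 − 1×1.1875)×0.25 = 0.5625 in². R_n = min(0.6×70×1.4844, 0.6×50×2.375) + 1.0×70×0.5625 = min(62.345, 71.25) + 39.375 = 101.72 kips. φR_n = 0.75 × 101.72 = 76.3 kips.
Tension yield (gross): A_g = 9.1875×0.25 = 2.2969 in². φR_n = 0.90 × 50 × 2.2969 = 103.4 kips.
Governing: min(160.2, 96.5, 76.3, 103.4) = 76.3 kips → block shear.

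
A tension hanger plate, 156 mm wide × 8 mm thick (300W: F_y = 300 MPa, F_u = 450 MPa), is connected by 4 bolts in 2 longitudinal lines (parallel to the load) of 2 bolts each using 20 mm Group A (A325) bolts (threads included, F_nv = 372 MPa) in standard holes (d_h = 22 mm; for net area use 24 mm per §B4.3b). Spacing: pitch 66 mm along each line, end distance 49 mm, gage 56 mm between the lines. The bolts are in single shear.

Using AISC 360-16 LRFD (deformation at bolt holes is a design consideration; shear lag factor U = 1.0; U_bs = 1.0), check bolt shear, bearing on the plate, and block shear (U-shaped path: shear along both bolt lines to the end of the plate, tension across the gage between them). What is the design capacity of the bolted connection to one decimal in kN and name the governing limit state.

Bolt shear: A_b = π(20)²/4 = 314.16 mm². φR_n = 0.75 × 372 × 314.16 × 4 × 1 = 350.6 kN.
Bearing (8 mm plate, F_u = 450 MPa): end bolts L_c = 49 − 22/2 = 38, R_n = min(1.2×38×8×450, 2.4×20×8×450) = 164.16 kN/bolt; interior L_c = 66 − 22 = 44, R_n = 172.8 kN/bolt. φR_n = 0.75 × (2×164.16 + 2×172.8) = 505.4 kN.
Block shear: shear path 2×[49+1×66] = 2×115 mm, A_gv = 1840, A_nv = 2×(115 − 1.5×24)×8 = 1264 mm²; tension across gage: (56 − 1×24)×8 = 256 mm². R_n = min(0.6×450×1264, 0.6×300×1840) + 1.0×450×256 = min(341.28, 331.2) + 115.2 = 446.4 kN. φR_n = 0.75 × 446.4 = 334.8 kN.
Governing: min(350.6, 505.4, 334.8) = 334.8 kN → block shear.

334.8 kN (block shear governs)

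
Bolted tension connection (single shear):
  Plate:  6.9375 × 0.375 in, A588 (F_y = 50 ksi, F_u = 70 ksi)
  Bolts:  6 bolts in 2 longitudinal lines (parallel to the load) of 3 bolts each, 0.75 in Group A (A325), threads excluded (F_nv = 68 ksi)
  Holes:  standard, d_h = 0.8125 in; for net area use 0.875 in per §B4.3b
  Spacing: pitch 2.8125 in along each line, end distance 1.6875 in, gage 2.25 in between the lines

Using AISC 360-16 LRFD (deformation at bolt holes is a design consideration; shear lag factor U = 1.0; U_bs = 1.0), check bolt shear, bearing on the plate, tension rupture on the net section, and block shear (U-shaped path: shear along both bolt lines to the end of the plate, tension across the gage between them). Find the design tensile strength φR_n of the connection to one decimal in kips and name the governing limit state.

Bolt shear: A_b = π(0.75)²/4 = 0.44179 in². φR_n = 0.75 × 68 × 0.44179 × 6 × 1 = 135.2 kips.
Bearing (0.375 in plate, F_u = 70 ksi): end bolts L_c = 1.6875 − 0.8125/2 = 1.28125, R_n = min(1.2×1.28125×0.375×70, 2.4×0.75×0.375×70) = 40.359 kips/bolt; interior L_c = 2.8125 − 0.8125 = 2, R_n = 47.25 kips/bolt. φR_n = 0.75 × (2×40.359 + 4×47.25) = 202.3 kips.
Tension rupture (net): A_n = (6.9375 − 2×0.875)×0.375 = 1.9453 in² (U = 1.0, A_e = A_n). φR_n = 0.75 × 70 × 1.9453 = 102.1 kips.
Block shear: shear path 2×[1.6875+2×2.8125] = 2×7.3125 in, A_gv = 5.4844, A_nv = 2×(7.3125 − 2.5×0.875)×0.375 = 3.8438 in²; tension across gage: (2.25 − 1×0.875)×0.375 = 0.51563 in². R_n = min(0.6×70×3.8438, 0.6×50×5.4844) + 1.0×70×0.51563 = min(161.44, 164.53) + 36.094 = 197.53 kips. φR_n = 0.75 × 197.53 = 148.1 kips.
Governing: min(135.2, 202.3, 102.1, 148.1) = 102.1 kips → net-section rupture.

102.1 kips (net-section rupture governs)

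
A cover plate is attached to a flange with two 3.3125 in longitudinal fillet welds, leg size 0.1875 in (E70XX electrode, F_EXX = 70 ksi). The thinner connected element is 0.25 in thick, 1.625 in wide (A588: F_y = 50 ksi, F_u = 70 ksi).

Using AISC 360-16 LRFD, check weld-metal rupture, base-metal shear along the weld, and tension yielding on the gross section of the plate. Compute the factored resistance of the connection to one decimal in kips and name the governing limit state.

Weld metal: throat = 0.707×0.1875 = 0.13256 in, L = 2×3.3125 = 6.625 in. φR_n = 0.75 × 0.6 × 70 × 0.13256 × 6.625 = 27.7 kips.
Base metal shear (0.25 in plate): yield φR_n = 1.0×0.6×50×0.25×6.625 = 49.7 kips; rupture φR_n = 0.75×0.6×70×0.25×6.625 = 52.2 kips; take 49.7 kips (yield).
Tension yield (gross): A_g = 1.625×0.25 = 0.40625 in². φR_n = 0.90 × 50 × 0.40625 = 18.3 kips.
Governing: min(27.7, 49.7, 18.3) = 18.3 kips → gross-section yield.

18.3 kips (gross-section yield governs)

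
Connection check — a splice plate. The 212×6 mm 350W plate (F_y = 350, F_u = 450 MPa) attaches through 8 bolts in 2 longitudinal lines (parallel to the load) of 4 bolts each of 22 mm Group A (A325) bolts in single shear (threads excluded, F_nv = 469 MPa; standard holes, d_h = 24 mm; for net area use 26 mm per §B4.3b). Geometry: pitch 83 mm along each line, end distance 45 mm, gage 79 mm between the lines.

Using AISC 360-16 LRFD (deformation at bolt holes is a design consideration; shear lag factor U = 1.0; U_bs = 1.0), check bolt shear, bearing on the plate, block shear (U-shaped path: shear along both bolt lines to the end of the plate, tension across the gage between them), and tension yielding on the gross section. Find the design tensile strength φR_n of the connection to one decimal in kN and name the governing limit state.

400.7 kN (gross-section yield governs)

Bolt shear: A_b = π(22)²/4 = 380.13 mm². φR_n = 0.75 × 469 × 380.13 × 8 × 1 = 1069.7 kN.
Bearing (6 mm plate, F_u = 450 MPa): end bolts L_c = 45 − 24/2 = 33, R_n = min(1.2×33×6×450, 2.4×22×6×450) = 106.92 kN/bolt; interior L_c = 83 − 24 = 59, R_n = 142.56 kN/bolt. φR_n = 0.75 × (2×106.92 + 6×142.56) = 801.9 kN.
Block shear: shear path 2×[45+3×83] = 2×294 mm, A_gv = 3528, A_nv = 2×(294 − 3.5×26)×6 = 2436 mm²; tension across gage: (79 − 1×26)×6 = 318 mm². R_n = min(0.6×450×2436, 0.6×350×3528) + 1.0×450×318 = min(657.72, 740.88) + 143.1 = 800.82 kN. φR_n = 0.75 × 800.82 = 600.6 kN.
Tension yield (gross): A_g = 212×6 = 1272 mm². φR_n = 0.90 × 350 × 1272 = 400.7 kN.
Governing: min(1069.7, 801.9, 600.6, 400.7) = 400.7 kN → gross-section yield.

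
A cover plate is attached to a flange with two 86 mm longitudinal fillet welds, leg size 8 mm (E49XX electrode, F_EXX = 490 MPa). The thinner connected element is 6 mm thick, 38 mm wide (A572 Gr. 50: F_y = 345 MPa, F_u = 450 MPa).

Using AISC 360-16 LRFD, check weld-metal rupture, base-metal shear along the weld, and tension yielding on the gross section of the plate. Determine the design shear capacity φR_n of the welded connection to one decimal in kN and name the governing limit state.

70.8 kN (gross-section yield governs)

Weld metal: throat = 0.707×8 = 5.656 mm, L = 2×86 = 172 mm. φR_n = 0.75 × 0.6 × 490 × 5.656 × 172 = 214.5 kN.
Base metal shear (6 mm plate): yield φR_n = 1.0×0.6×345×6×172 = 213.6 kN; rupture φR_n = 0.75×0.6×450×6×172 = 209.0 kN; take 209.0 kN (rupture).
Tension yield (gross): A_g = 38×6 = 228 mm². φR_n = 0.90 × 345 × 228 = 70.8 kN.
Governing: min(214.5, 209.0, 70.8) = 70.8 kN → gross-section yield.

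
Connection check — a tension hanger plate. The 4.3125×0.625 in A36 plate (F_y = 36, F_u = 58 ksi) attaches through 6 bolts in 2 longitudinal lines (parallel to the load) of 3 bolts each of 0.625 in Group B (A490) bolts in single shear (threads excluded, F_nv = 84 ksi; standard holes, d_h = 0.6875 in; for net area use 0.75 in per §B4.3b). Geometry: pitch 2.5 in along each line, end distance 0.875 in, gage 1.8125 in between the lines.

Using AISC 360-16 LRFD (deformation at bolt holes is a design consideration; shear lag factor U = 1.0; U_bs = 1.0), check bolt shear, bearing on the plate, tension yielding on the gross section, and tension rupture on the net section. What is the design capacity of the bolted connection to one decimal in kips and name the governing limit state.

Bolt shear: A_b = π(0.625)²/4 = 0.3068 in². φR_n = 0.75 × 84 × 0.3068 × 6 × 1 = 116.0 kips.
Bearing (0.625 in plate, F_u = 58 ksi): end bolts L_c = 0.875 − 0.6875/2 = 0.53125, R_n = min(1.2×0.53125×0.625×58, 2.4×0.625×0.625×58) = 23.109 kips/bolt; interior L_c = 2.5 − 0.6875 = 1.8125, R_n = 54.375 kips/bolt. φR_n = 0.75 × (2×23.109 + 4×54.375) = 197.8 kips.
Tension yield (gross): A_g = 4.3125×0.625 = 2.6953 in². φR_n = 0.90 × 36 × 2.6953 = 87.3 kips.
Tension rupture (net): A_n = (4.3125 − 2×0.75)×0.625 = 1.7578 in² (U = 1.0, A_e = A_n). φR_n = 0.75 × 58 × 1.7578 = 76.5 kips.
Governing: min(116.0, 197.8, 87.3, 76.5) = 76.5 kips → net-section rupture.

76.5 kips (net-section rupture governs)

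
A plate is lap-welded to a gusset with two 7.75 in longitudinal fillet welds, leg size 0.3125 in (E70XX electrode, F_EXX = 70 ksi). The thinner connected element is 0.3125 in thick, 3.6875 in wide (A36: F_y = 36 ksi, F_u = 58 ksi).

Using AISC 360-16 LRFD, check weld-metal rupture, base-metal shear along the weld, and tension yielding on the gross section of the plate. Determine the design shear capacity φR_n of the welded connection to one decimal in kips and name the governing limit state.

Weld metal: throat = 0.707×0.3125 = 0.22094 in, L = 2×7.75 = 15.5 in. φR_n = 0.75 × 0.6 × 70 × 0.22094 × 15.5 = 107.9 kips.
Base metal shear (0.3125 in plate): yield φR_n = 1.0×0.6×36×0.3125×15.5 = 104.6 kips; rupture φR_n = 0.75×0.6×58×0.3125×15.5 = 126.4 kips; take 104.6 kips (yield).
Tension yield (gross): A_g = 3.6875×0.3125 = 1.1523 in². φR_n = 0.90 × 36 × 1.1523 = 37.3 kips.
Governing: min(107.9, 104.6, 37.3) = 37.3 kips → gross-section yield.

37.3 kips (gross-section yield governs)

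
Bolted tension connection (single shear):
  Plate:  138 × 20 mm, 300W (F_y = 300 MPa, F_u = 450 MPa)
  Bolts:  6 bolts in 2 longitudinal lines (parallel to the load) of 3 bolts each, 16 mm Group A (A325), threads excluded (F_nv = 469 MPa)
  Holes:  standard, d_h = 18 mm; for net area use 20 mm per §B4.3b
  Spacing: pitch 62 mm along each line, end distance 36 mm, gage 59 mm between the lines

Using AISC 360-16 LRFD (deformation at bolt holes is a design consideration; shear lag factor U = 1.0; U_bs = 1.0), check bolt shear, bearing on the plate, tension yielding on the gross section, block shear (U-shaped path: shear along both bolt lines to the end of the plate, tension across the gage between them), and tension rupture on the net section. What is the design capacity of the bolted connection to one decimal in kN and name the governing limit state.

Bolt shear: A_b = π(16)²/4 = 201.06 mm². φR_n = 0.75 × 469 × 201.06 × 6 × 1 = 424.3 kN.
Bearing (20 mm plate, F_u = 450 MPa): end bolts L_c = 36 − 18/2 = 27, R_n = min(1.2×27×20×450, 2.4×16×20×450) = 291.6 kN/bolt; interior L_c = 62 − 18 = 44, R_n = 345.6 kN/bolt. φR_n = 0.75 × (2×291.6 + 4×345.6) = 1474.2 kN.
Tension yield (gross): A_g = 138×20 = 2760 mm². φR_n = 0.90 × 300 × 2760 = 745.2 kN.
Block shear: shear path 2×[36+2×62] = 2×160 mm, A_gv = 6400, A_nv = 2×(160 − 2.5×20)×20 = 4400 mm²; tension across gage: (59 − 1×20)×20 = 780 mm². R_n = min(0.6×450×4400, 0.6×300×6400) + 1.0×450×780 = min(1188, 1152) + 351 = 1503 kN. φR_n = 0.75 × 1503 = 1127.3 kN.
Tension rupture (net): A_n = (138 − 2×20)×20 = 1960 mm² (U = 1.0, A_e = A_n). φR_n = 0.75 × 450 × 1960 = 661.5 kN.
Governing: min(424.3, 1474.2, 745.2, 1127.3, 661.5) = 424.3 kN → bolt shear.

424.3 kN (bolt shear governs)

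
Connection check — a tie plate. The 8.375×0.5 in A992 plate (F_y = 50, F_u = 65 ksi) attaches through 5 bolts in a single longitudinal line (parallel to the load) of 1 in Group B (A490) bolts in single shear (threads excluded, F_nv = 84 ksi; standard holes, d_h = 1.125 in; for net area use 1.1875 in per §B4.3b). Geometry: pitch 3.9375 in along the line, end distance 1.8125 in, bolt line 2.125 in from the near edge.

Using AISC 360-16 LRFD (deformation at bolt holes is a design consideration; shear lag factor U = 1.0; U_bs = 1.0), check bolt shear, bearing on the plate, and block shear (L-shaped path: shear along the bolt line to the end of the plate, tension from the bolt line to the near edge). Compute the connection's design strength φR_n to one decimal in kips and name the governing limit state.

216.0 kips (block shear governs)

Bolt shear: A_b = π(1)²/4 = 0.7854 in². φR_n = 0.75 × 84 × 0.7854 × 5 × 1 = 247.4 kips.
Bearing (0.5 in plate, F_u = 65 ksi): end bolts L_c = 1.8125 − 1.125/2 = 1.25, R_n = min(1.2×1.25×0.5×65, 2.4×1×0.5×65) = 48.75 kips/bolt; interior L_c = 3.9375 − 1.125 = 2.8125, R_n = 78 kips/bolt. φR_n = 0.75 × (1×48.75 + 4×78) = 270.6 kips.
Block shear: shear path 1×[1.8125+4×3.9375] = 1×17.5625 in, A_gv = 8.7813, A_nv = 1×(17.5625 − 4.5×1.1875)×0.5 = 6.1094 in²; tension to near edge: (2.125 − 0.5×1.1875)×0.5 = 0.76563 in². R_n = min(0.6×65×6.1094, 0.6×50×8.7813) + 1.0×65×0.76563 = min(238.27, 263.44) + 49.766 = 288.04 kips. φR_n = 0.75 × 288.04 = 216.0 kips.
Governing: min(247.4, 270.6, 216.0) = 216.0 kips → block shear.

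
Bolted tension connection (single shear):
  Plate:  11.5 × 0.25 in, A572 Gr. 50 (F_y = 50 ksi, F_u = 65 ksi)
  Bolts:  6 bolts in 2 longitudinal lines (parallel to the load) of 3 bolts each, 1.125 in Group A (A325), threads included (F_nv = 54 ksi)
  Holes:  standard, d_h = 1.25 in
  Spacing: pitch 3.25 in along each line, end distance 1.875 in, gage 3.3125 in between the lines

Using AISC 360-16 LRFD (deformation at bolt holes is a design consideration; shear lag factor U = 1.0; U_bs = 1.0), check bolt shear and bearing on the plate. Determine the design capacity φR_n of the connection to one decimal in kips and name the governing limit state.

153.6 kips (bearing governs)

Bolt shear: A_b = π(1.125)²/4 = 0.99402 in². φR_n = 0.75 × 54 × 0.99402 × 6 × 1 = 241.5 kips.
Bearing (0.25 in plate, F_u = 65 ksi): end bolts L_c = 1.875 − 1.25/2 = 1.25, R_n = min(1.2×1.25×0.25×65, 2.4×1.125×0.25×65) = 24.375 kips/bolt; interior L_c = 3.25 − 1.25 = 2, R_n = 39 kips/bolt. φR_n = 0.75 × (2×24.375 + 4×39) = 153.6 kips.
Governing: min(241.5, 153.6) = 153.6 kips → bearing.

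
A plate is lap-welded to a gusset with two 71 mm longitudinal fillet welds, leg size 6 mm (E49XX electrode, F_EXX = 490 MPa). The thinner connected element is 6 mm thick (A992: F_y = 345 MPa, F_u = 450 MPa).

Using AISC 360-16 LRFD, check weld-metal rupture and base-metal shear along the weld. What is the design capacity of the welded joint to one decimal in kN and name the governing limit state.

Weld metal: throat = 0.707×6 = 4.242 mm, L = 2×71 = 142 mm. φR_n = 0.75 × 0.6 × 490 × 4.242 × 142 = 132.8 kN.
Base metal shear (6 mm plate): yield φR_n = 1.0×0.6×345×6×142 = 176.4 kN; rupture φR_n = 0.75×0.6×450×6×142 = 172.5 kN; take 172.5 kN (rupture).
Governing: min(132.8, 172.5) = 132.8 kN → weld metal.

132.8 kN (weld metal governs)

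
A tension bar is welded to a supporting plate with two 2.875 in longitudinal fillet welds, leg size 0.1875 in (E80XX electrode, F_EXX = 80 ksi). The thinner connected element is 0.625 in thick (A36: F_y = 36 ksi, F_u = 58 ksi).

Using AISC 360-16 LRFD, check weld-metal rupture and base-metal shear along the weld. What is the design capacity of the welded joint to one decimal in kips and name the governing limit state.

27.4 kips (weld metal governs)

Weld metal: throat = 0.707×0.1875 = 0.13256 in, L = 2×2.875 = 5.75 in. φR_n = 0.75 × 0.6 × 80 × 0.13256 × 5.75 = 27.4 kips.
Base metal shear (0.625 in plate): yield φR_n = 1.0×0.6×36×0.625×5.75 = 77.6 kips; rupture φR_n = 0.75×0.6×58×0.625×5.75 = 93.8 kips; take 77.6 kips (yield).
Governing: min(27.4, 77.6) = 27.4 kips → weld metal.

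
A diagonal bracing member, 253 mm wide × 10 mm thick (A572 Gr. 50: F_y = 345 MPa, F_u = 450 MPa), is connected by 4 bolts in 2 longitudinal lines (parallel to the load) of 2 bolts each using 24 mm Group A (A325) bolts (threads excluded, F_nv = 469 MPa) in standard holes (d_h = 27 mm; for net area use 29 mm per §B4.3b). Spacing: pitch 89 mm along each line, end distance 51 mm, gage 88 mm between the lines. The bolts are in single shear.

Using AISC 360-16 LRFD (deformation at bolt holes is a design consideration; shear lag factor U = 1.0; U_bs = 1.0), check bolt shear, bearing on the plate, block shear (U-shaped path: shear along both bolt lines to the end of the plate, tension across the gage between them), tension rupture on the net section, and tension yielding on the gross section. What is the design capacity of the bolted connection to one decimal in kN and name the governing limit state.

590.0 kN (block shear governs)

Bolt shear: A_b = π(24)²/4 = 452.39 mm². φR_n = 0.75 × 469 × 452.39 × 4 × 1 = 636.5 kN.
Bearing (10 mm plate, F_u = 450 MPa): end bolts L_c = 51 − 27/2 = 37.5, R_n = min(1.2×37.5×10×450, 2.4×24×10×450) = 202.5 kN/bolt; interior L_c = 89 − 27 = 62, R_n = 259.2 kN/bolt. φR_n = 0.75 × (2×202.5 + 2×259.2) = 692.6 kN.
Block shear: shear path 2×[51+1×89] = 2×140 mm, A_gv = 2800, A_nv = 2×(140 − 1.5×29)×10 = 1930 mm²; tension across gage: (88 − 1×29)×10 = 590 mm². R_n = min(0.6×450×1930, 0.6×345×2800) + 1.0×450×590 = min(521.1, 579.6) + 265.5 = 786.6 kN. φR_n = 0.75 × 786.6 = 590.0 kN.
Tension rupture (net): A_n = (253 − 2×29)×10 = 1950 mm² (U = 1.0, A_e = A_n). φR_n = 0.75 × 450 × 1950 = 658.1 kN.
Tension yield (gross): A_g = 253×10 = 2530 mm². φR_n = 0.90 × 345 × 2530 = 785.6 kN.
Governing: min(636.5, 692.6, 590.0, 658.1, 785.6) = 590.0 kN → block shear.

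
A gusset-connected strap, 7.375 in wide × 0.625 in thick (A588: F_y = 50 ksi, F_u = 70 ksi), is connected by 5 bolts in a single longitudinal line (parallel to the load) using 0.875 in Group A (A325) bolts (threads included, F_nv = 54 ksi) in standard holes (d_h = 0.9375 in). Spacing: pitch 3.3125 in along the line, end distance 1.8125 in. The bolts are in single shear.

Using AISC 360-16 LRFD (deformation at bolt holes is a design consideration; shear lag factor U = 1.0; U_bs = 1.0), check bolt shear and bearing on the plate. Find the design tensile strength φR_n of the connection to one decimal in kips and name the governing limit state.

121.8 kips (bolt shear governs)

Bolt shear: A_b = π(0.875)²/4 = 0.60132 in². φR_n = 0.75 × 54 × 0.60132 × 5 × 1 = 121.8 kips.
Bearing (0.625 in plate, F_u = 70 ksi): end bolts L_c = 1.8125 − 0.9375/2 = 1.34375, R_n = min(1.2×1.34375×0.625×70, 2.4×0.875×0.625×70) = 70.547 kips/bolt; interior L_c = 3.3125 − 0.9375 = 2.375, R_n = 91.875 kips/bolt. φR_n = 0.75 × (1×70.547 + 4×91.875) = 328.5 kips.
Governing: min(121.8, 328.5) = 121.8 kips → bolt shear.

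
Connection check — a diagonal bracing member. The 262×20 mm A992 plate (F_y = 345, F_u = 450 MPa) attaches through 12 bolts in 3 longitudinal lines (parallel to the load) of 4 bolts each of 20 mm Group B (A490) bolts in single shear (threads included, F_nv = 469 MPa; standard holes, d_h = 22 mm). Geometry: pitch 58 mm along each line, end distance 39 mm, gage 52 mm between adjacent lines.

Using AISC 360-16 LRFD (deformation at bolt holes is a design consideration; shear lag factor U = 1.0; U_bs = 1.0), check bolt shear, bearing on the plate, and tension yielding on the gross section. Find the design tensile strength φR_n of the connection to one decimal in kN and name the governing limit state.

Bolt shear: A_b = π(20)²/4 = 314.16 mm². φR_n = 0.75 × 469 × 314.16 × 12 × 1 = 1326.1 kN.
Bearing (20 mm plate, F_u = 450 MPa): end bolts L_c = 39 − 22/2 = 28, R_n = min(1.2×28×20×450, 2.4×20×20×450) = 302.4 kN/bolt; interior L_c = 58 − 22 = 36, R_n = 388.8 kN/bolt. φR_n = 0.75 × (3×302.4 + 9×388.8) = 3304.8 kN.
Tension yield (gross): A_g = 262×20 = 5240 mm². φR_n = 0.90 × 345 × 5240 = 1627.0 kN.
Governing: min(1326.1, 3304.8, 1627.0) = 1326.1 kN → bolt shear.

1326.1 kN (bolt shear governs)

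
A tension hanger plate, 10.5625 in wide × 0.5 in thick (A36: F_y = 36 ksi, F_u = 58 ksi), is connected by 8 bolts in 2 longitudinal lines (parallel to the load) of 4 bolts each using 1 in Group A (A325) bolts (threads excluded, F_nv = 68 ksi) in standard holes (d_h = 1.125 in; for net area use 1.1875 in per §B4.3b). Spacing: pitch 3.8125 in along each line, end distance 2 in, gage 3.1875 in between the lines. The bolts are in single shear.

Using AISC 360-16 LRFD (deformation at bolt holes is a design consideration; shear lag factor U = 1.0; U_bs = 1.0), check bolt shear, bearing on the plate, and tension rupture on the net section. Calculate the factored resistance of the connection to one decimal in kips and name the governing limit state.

Bolt shear: A_b = π(1)²/4 = 0.7854 in². φR_n = 0.75 × 68 × 0.7854 × 8 × 1 = 320.4 kips.
Bearing (0.5 in plate, F_u = 58 ksi): end bolts L_c = 2 − 1.125/2 = 1.4375, R_n = min(1.2×1.4375×0.5×58, 2.4×1×0.5×58) = 50.025 kips/bolt; interior L_c = 3.8125 − 1.125 = 2.6875, R_n = 69.6 kips/bolt. φR_n = 0.75 × (2×50.025 + 6×69.6) = 388.2 kips.
Tension rupture (net): A_n = (10.5625 − 2×1.1875)×0.5 = 4.0938 in² (U = 1.0, A_e = A_n). φR_n = 0.75 × 58 × 4.0938 = 178.1 kips.
Governing: min(320.4, 388.2, 178.1) = 178.1 kips → net-section rupture.

178.1 kips (net-section rupture governs)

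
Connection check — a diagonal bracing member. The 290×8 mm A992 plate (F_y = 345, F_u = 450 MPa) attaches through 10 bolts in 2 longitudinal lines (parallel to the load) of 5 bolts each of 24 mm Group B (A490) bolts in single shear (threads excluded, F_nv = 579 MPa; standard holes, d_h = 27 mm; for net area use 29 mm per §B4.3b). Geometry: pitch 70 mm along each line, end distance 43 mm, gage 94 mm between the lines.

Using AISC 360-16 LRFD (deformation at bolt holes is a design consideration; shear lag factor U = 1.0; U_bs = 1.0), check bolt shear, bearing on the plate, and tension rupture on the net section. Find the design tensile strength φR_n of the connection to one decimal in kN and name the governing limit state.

Bolt shear: A_b = π(24)²/4 = 452.39 mm². φR_n = 0.75 × 579 × 452.39 × 10 × 1 = 1964.5 kN.
Bearing (8 mm plate, F_u = 450 MPa): end bolts L_c = 43 − 27/2 = 29.5, R_n = min(1.2×29.5×8×450, 2.4×24×8×450) = 127.44 kN/bolt; interior L_c = 70 − 27 = 43, R_n = 185.76 kN/bolt. φR_n = 0.75 × (2×127.44 + 8×185.76) = 1305.7 kN.
Tension rupture (net): A_n = (290 − 2×29)×8 = 1856 mm² (U = 1.0, A_e = A_n). φR_n = 0.75 × 450 × 1856 = 626.4 kN.
Governing: min(1964.5, 1305.7, 626.4) = 626.4 kN → net-section rupture.

626.4 kN (net-section rupture governs)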